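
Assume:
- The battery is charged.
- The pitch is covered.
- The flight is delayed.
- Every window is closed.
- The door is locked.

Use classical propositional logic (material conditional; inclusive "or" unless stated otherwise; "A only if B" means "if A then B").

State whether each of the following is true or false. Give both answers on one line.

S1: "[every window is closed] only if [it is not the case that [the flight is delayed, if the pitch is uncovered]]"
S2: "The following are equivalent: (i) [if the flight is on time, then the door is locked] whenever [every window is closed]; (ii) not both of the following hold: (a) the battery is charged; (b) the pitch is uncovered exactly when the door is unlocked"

S1 False, S2 False

Let S = "a window is open" (False), Q = "the pitch is covered" (True), R = "the flight is delayed" (True), U = "the door is locked" (True), P = "the battery is charged" (True).

S1: This is not S -> not (not Q -> R).

not S = not False = True
not Q = not True = False
not Q -> R = False -> True = True
not (not Q -> R) = not True = False
not S -> not (not Q -> R) = True -> False = False
So S1 is false.

S2: In symbols: (not S -> (not R -> U)) iff (P nand (not Q iff not U))

not S = not False = True
not R = not True = False
not R -> U = False -> True = True
not S -> (not R -> U) = True -> True = True
not Q = not True = False
not U = not True = False
not Q iff not U = False iff False = True
P nand (not Q iff not U) = True nand True = False
(not S -> (not R -> U)) iff (P nand (not Q iff not U)) = True iff False = False
Hence S2 is false.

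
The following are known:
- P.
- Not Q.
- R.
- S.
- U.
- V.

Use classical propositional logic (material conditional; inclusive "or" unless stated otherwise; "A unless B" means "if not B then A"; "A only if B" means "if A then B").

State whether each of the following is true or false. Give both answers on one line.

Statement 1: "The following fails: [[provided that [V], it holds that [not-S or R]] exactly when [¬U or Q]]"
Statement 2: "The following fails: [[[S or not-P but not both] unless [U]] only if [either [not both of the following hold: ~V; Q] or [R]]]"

Statement 1 true, Statement 2 false

Statement 1: In symbols: not ((V -> (not S or R)) iff (not U or Q))

not S = not True = False
not S or R = False or True = True
V -> (not S or R) = True -> True = True
not U = not True = False
not U or Q = False or False = False
(V -> (not S or R)) iff (not U or Q) = True iff False = False
not ((V -> (not S or R)) iff (not U or Q)) = not False = True
Hence Statement 1 is true.

Statement 2: This is not (((S xor not P) or U) -> ((not V nand Q) or R)).

not P = not True = False
S xor not P = True xor False = True
(S xor not P) or U = True or True = True
not V = not True = False
not V nand Q = False nand False = True
(not V nand Q) or R = True or True = True
((S xor not P) or U) -> ((not V nand Q) or R) = True -> True = True
not (((S xor not P) or U) -> ((not V nand Q) or R)) = not True = False
Hence Statement 2 is false.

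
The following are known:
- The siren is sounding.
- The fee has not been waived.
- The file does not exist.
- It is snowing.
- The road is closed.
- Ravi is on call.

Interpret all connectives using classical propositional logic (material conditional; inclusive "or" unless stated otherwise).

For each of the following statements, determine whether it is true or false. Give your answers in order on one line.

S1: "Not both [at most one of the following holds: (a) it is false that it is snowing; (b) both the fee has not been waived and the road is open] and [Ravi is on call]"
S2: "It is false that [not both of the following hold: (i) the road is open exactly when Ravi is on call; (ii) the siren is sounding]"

S1 False; S2 False

Let S = "it is snowing" (True), Q = "the fee has been waived" (False), U = "the road is closed" (True), V = "Ravi is on call" (True), P = "the siren is sounding" (True).

S1: In symbols: (not S nand (not Q and not U)) nand V

not S = not True = False
not Q = not False = True
not U = not True = False
not Q and not U = True and False = False
not S nand (not Q and not U) = False nand False = True
(not S nand (not Q and not U)) nand V = True nand True = False
Hence S1 is false.

S2: This is not ((not U iff V) nand P).

not U = not True = False
not U iff V = False iff True = False
(not U iff V) nand P = False nand True = True
not ((not U iff V) nand P) = not True = False
So S2 is false.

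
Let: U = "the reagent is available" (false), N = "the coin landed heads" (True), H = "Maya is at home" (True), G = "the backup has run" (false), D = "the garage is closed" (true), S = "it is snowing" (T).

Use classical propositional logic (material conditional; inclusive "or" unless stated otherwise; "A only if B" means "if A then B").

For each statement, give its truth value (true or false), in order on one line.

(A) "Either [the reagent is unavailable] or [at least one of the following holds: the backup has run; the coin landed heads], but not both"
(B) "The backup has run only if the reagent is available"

(A) F; (B) T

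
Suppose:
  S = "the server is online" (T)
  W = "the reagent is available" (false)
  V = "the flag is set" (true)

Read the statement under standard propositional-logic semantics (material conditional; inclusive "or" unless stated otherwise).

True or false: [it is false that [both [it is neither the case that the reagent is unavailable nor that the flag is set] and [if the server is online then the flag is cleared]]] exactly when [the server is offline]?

false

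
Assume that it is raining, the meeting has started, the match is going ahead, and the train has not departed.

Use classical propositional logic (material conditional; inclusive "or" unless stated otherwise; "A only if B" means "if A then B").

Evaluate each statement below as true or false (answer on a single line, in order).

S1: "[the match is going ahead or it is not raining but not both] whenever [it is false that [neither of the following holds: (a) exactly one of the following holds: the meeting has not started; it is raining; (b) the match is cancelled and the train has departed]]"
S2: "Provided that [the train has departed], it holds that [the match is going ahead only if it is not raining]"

Let K = "the meeting has started" (True), S = "it is raining" (True), V = "the match is cancelled" (False), Q = "the train has departed" (False).

S1: In symbols: not ((not K xor S) nor (V and Q)) -> (not V xor not S)

not K = not True = False
not K xor S = False xor True = True
V and Q = False and False = False
(not K xor S) nor (V and Q) = True nor False = False
not ((not K xor S) nor (V and Q)) = not False = True
not V = not False = True
not S = not True = False
not V xor not S = True xor False = True
not ((not K xor S) nor (V and Q)) -> (not V xor not S) = True -> True = True
Thus S1 is true.

S2: This is Q -> (not V -> not S).

not V = not False = True
not S = not True = False
not V -> not S = True -> False = False
Q -> (not V -> not S) = False -> False = True
Thus S2 is true.

S1 T; S2 T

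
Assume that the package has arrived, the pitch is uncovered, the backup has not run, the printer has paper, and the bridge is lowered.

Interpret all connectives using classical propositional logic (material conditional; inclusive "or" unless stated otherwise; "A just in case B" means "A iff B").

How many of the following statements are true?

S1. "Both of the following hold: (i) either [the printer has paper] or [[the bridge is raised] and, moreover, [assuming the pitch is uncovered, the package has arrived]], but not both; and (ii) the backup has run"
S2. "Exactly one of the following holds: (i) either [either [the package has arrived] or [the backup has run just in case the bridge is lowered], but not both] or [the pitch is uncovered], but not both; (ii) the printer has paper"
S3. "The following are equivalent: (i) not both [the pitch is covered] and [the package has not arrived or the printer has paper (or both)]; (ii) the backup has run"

1

Let R = "the printer has paper" (T), W = "the bridge is raised" (F), L = "the pitch is covered" (F), S = "the package has arrived" (T), V = "the backup has run" (F).

S1: Formalization: (R ⊕ (W ∧ (¬L → S))) ∧ V

¬L = ¬F = T
¬L → S = T → T = T
W ∧ (¬L → S) = F ∧ T = F
R ⊕ (W ∧ (¬L → S)) = T ⊕ F = T
(R ⊕ (W ∧ (¬L → S))) ∧ V = T ∧ F = F
Thus S1 is false.

S2: Parsed as ((S ⊕ (V ↔ ¬W)) ⊕ ¬L) ⊕ R

¬W = ¬F = T
V ↔ ¬W = F ↔ T = F
S ⊕ (V ↔ ¬W) = T ⊕ F = T
¬L = ¬F = T
(S ⊕ (V ↔ ¬W)) ⊕ ¬L = T ⊕ T = F
((S ⊕ (V ↔ ¬W)) ⊕ ¬L) ⊕ R = F ⊕ T = T
So S2 is true.

S3: Formalization: (L ↑ (¬S ∨ R)) ↔ V

¬S = ¬T = F
¬S ∨ R = F ∨ T = T
L ↑ (¬S ∨ R) = F ↑ T = T
(L ↑ (¬S ∨ R)) ↔ V = T ↔ F = F
Hence S3 is false.

1 of the 3 statements is true (S2).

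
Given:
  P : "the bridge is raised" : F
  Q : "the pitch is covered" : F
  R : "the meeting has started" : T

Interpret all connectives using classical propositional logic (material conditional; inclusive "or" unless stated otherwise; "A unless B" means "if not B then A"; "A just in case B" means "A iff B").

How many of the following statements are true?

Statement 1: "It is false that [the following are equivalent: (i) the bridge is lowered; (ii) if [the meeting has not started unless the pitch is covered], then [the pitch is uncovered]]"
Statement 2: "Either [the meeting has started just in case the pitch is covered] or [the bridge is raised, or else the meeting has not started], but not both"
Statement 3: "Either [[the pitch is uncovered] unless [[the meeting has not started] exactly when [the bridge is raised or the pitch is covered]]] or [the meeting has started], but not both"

Statement 1: Parsed as ¬(¬P ↔ ((¬R ∨ Q) → ¬Q))

¬P = ¬F = T
¬R = ¬T = F
¬R ∨ Q = F ∨ F = F
¬Q = ¬F = T
(¬R ∨ Q) → ¬Q = F → T = T
¬P ↔ ((¬R ∨ Q) → ¬Q) = T ↔ T = T
¬(¬P ↔ ((¬R ∨ Q) → ¬Q)) = ¬T = F
Hence Statement 1 is false.

Statement 2: This is (R ↔ Q) ⊕ (P ∨ ¬R).

R ↔ Q = T ↔ F = F
¬R = ¬T = F
P ∨ ¬R = F ∨ F = F
(R ↔ Q) ⊕ (P ∨ ¬R) = F ⊕ F = F
So Statement 2 is false.

Statement 3: Parsed as (¬Q ∨ (¬R ↔ (P ∨ Q))) ⊕ R

¬Q = ¬F = T
¬R = ¬T = F
P ∨ Q = F ∨ F = F
¬R ↔ (P ∨ Q) = F ↔ F = T
¬Q ∨ (¬R ↔ (P ∨ Q)) = T ∨ T = T
(¬Q ∨ (¬R ↔ (P ∨ Q))) ⊕ R = T ⊕ T = F
So Statement 3 is false.

True statements: 0 (none).

0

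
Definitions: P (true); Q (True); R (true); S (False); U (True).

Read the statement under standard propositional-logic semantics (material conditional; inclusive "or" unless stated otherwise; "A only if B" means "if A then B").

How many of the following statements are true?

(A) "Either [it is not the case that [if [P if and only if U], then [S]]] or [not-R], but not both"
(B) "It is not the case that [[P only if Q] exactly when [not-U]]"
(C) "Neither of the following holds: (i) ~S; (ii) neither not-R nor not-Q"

(A): In symbols: not ((P iff U) -> S) xor not R

P iff U = True iff True = True
(P iff U) -> S = True -> False = False
not ((P iff U) -> S) = not False = True
not R = not True = False
not ((P iff U) -> S) xor not R = True xor False = True
Thus (A) is true.

(B): Formalization: not ((P -> Q) iff not U)

P -> Q = True -> True = True
not U = not True = False
(P -> Q) iff not U = True iff False = False
not ((P -> Q) iff not U) = not False = True
Hence (B) is true.

(C): In symbols: not S nor (not R nor not Q)

not S = not False = True
not R = not True = False
not Q = not True = False
not R nor not Q = False nor False = True
not S nor (not R nor not Q) = True nor True = False
Hence (C) is false.

2 of the 3 statements are true ((A), (B)).

2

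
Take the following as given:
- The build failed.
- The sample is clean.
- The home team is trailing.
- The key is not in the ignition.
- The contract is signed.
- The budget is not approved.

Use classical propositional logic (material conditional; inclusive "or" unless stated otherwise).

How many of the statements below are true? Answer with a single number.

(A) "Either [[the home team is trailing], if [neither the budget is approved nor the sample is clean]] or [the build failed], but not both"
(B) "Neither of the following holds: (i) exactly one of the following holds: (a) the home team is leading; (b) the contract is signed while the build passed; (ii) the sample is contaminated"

Let K = "the budget is approved" (F), D = "the sample is contaminated" (F), L = "the home team is leading" (F), U = "the build passed" (F), R = "the contract is signed" (T).

(A): Parsed as ((K nor ~D) -> ~L) xor ~U

~D = ~F = T
K nor ~D = F nor T = F
~L = ~F = T
(K nor ~D) -> ~L = F -> T = T
~U = ~F = T
((K nor ~D) -> ~L) xor ~U = T xor T = F
Thus (A) is false.

(B): This is (L xor (R & U)) nor D.

R & U = T & F = F
L xor (R & U) = F xor F = F
(L xor (R & U)) nor D = F nor F = T
Hence (B) is true.

True statements: 1 ((B)).

1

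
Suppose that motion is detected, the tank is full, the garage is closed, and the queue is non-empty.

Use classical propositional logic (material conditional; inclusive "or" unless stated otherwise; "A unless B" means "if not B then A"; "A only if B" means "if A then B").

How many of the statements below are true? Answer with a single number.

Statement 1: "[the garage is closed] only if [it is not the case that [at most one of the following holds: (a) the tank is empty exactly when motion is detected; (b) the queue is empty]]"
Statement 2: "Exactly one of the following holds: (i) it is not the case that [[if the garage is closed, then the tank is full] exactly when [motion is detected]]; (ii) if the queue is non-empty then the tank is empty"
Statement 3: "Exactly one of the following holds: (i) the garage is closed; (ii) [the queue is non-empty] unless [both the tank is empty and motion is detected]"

0

Let U = "the garage is closed" (T), P = "the tank is full" (T), S = "motion is detected" (T), Q = "the queue is empty" (F).

Statement 1: This is U -> ~((~P <-> S) nand Q).

~P = ~T = F
~P <-> S = F <-> T = F
(~P <-> S) nand Q = F nand F = T
~((~P <-> S) nand Q) = ~T = F
U -> ~((~P <-> S) nand Q) = T -> F = F
Hence Statement 1 is false.

Statement 2: Formalization: ~((U -> P) <-> S) xor (~Q -> ~P)

U -> P = T -> T = T
(U -> P) <-> S = T <-> T = T
~((U -> P) <-> S) = ~T = F
~Q = ~F = T
~P = ~T = F
~Q -> ~P = T -> F = F
~((U -> P) <-> S) xor (~Q -> ~P) = F xor F = F
Hence Statement 2 is false.

Statement 3: In symbols: U xor (~Q | (~P & S))

~Q = ~F = T
~P = ~T = F
~P & S = F & T = F
~Q | (~P & S) = T | F = T
U xor (~Q | (~P & S)) = T xor T = F
Hence Statement 3 is false.

True statements: 0 (none).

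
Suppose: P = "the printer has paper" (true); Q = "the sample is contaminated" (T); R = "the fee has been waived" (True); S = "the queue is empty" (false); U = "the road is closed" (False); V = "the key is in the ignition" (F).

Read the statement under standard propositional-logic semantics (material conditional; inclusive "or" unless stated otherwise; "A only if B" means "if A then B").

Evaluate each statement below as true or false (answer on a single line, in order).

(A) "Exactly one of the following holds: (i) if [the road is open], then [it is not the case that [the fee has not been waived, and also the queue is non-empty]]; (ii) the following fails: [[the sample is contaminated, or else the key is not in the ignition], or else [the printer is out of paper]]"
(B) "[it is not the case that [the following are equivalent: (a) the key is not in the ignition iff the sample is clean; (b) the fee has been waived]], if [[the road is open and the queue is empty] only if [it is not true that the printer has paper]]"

(A): In symbols: (not U -> not (not R and not S)) xor not ((Q or not V) or not P)

not U = not False = True
not R = not True = False
not S = not False = True
not R and not S = False and True = False
not (not R and not S) = not False = True
not U -> not (not R and not S) = True -> True = True
not V = not False = True
Q or not V = True or True = True
not P = not True = False
(Q or not V) or not P = True or False = True
not ((Q or not V) or not P) = not True = False
(not U -> not (not R and not S)) xor not ((Q or not V) or not P) = True xor False = True
Thus (A) is true.

(B): This is ((not U and S) -> not P) -> not ((not V iff not Q) iff R).

not U = not False = True
not U and S = True and False = False
not P = not True = False
(not U and S) -> not P = False -> False = True
not V = not False = True
not Q = not True = False
not V iff not Q = True iff False = False
(not V iff not Q) iff R = False iff True = False
not ((not V iff not Q) iff R) = not False = True
((not U and S) -> not P) -> not ((not V iff not Q) iff R) = True -> True = True
Hence (B) is true.

(A) True; (B) True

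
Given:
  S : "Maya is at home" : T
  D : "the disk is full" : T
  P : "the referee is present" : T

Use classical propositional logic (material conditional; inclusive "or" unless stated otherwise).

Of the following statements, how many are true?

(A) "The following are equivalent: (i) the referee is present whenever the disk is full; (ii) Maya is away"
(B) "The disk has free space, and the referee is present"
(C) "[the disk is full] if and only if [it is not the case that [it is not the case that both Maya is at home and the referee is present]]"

1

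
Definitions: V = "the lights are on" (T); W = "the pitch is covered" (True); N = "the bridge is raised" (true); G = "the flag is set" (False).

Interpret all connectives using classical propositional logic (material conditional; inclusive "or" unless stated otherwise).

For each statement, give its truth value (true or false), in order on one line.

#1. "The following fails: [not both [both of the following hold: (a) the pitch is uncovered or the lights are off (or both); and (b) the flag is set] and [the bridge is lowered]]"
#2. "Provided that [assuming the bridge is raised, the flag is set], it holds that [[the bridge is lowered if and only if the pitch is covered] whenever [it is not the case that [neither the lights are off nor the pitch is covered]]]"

#1 F, #2 T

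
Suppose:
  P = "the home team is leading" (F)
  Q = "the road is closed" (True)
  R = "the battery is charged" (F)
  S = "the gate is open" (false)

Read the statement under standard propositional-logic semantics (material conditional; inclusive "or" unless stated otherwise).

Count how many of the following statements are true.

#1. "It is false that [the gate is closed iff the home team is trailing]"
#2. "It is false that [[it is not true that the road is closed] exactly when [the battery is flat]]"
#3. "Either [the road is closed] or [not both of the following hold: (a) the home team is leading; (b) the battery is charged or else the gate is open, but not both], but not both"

1

#1: In symbols: not (not S iff not P)

not S = not False = True
not P = not False = True
not S iff not P = True iff True = True
not (not S iff not P) = not True = False
Hence #1 is false.

#2: Parsed as not (not Q iff not R)

not Q = not True = False
not R = not False = True
not Q iff not R = False iff True = False
not (not Q iff not R) = not False = True
Hence #2 is true.

#3: In symbols: Q xor (P nand (R xor S))

R xor S = False xor False = False
P nand (R xor S) = False nand False = True
Q xor (P nand (R xor S)) = True xor True = False
Thus #3 is false.

True statements: 1 (#2).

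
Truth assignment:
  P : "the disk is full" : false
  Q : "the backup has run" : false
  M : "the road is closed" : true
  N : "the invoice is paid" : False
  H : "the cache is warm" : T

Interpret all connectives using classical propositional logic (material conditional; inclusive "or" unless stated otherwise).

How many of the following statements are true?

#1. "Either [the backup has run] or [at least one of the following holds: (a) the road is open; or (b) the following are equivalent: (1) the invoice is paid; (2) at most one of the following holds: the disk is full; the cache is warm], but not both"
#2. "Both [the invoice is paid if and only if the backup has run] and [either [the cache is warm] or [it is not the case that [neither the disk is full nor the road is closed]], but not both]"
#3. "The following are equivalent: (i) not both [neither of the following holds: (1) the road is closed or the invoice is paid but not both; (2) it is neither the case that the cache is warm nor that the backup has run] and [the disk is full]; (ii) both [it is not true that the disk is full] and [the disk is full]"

0

#1: Formalization: Q ⊕ (¬M ∨ (N ↔ (P ↑ H)))

¬M = ¬T = F
P ↑ H = F ↑ T = T
N ↔ (P ↑ H) = F ↔ T = F
¬M ∨ (N ↔ (P ↑ H)) = F ∨ F = F
Q ⊕ (¬M ∨ (N ↔ (P ↑ H))) = F ⊕ F = F
Hence #1 is false.

#2: In symbols: (N ↔ Q) ∧ (H ⊕ ¬(P ↓ M))

N ↔ Q = F ↔ F = T
P ↓ M = F ↓ T = F
¬(P ↓ M) = ¬F = T
H ⊕ ¬(P ↓ M) = T ⊕ T = F
(N ↔ Q) ∧ (H ⊕ ¬(P ↓ M)) = T ∧ F = F
So #2 is false.

#3: This is (((M ⊕ N) ↓ (H ↓ Q)) ↑ P) ↔ (¬P ∧ P).

M ⊕ N = T ⊕ F = T
H ↓ Q = T ↓ F = F
(M ⊕ N) ↓ (H ↓ Q) = T ↓ F = F
((M ⊕ N) ↓ (H ↓ Q)) ↑ P = F ↑ F = T
¬P = ¬F = T
¬P ∧ P = T ∧ F = F
(((M ⊕ N) ↓ (H ↓ Q)) ↑ P) ↔ (¬P ∧ P) = T ↔ F = F
Thus #3 is false.

Count: 0.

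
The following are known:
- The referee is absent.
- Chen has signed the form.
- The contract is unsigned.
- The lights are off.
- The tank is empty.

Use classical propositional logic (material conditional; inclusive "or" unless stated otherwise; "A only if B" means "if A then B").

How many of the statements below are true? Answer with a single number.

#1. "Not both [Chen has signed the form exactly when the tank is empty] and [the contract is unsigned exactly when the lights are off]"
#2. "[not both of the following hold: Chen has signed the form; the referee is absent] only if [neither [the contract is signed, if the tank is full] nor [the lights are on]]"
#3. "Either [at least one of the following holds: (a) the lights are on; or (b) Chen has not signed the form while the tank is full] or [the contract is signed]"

Let L = "Chen has signed the form" (True), U = "the tank is full" (False), D = "the contract is signed" (False), N = "the lights are on" (False), V = "the referee is present" (False).

#1: Formalization: (L iff not U) nand (not D iff not N)

not U = not False = True
L iff not U = True iff True = True
not D = not False = True
not N = not False = True
not D iff not N = True iff True = True
(L iff not U) nand (not D iff not N) = True nand True = False
So #1 is false.

#2: This is (L nand not V) -> ((U -> D) nor N).

not V = not False = True
L nand not V = True nand True = False
U -> D = False -> False = True
(U -> D) nor N = True nor False = False
(L nand not V) -> ((U -> D) nor N) = False -> False = True
So #2 is true.

#3: Parsed as (N or (not L and U)) or D

not L = not True = False
not L and U = False and False = False
N or (not L and U) = False or False = False
(N or (not L and U)) or D = False or False = False
Thus #3 is false.

True statements: 1.

1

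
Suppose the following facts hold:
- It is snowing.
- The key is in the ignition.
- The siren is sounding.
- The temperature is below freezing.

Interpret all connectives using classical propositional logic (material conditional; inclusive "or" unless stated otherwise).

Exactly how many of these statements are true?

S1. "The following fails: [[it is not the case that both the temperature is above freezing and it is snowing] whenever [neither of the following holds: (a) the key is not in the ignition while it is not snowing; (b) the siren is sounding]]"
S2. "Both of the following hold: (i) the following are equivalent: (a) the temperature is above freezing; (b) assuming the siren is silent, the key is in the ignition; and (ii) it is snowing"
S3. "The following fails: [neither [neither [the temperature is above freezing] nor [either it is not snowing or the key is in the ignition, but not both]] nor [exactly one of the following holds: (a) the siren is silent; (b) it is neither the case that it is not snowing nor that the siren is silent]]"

1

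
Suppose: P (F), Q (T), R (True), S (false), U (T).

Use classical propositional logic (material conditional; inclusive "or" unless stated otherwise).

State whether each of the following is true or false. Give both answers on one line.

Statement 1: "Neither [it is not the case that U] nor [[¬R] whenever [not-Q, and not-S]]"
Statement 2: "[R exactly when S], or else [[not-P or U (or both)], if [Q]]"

Statement 1: This is not U nor ((not Q and not S) -> not R).

not U = not True = False
not Q = not True = False
not S = not False = True
not Q and not S = False and True = False
not R = not True = False
(not Q and not S) -> not R = False -> False = True
not U nor ((not Q and not S) -> not R) = False nor True = False
So Statement 1 is false.

Statement 2: Formalization: (R iff S) or (Q -> (not P or U))

R iff S = True iff False = False
not P = not False = True
not P or U = True or True = True
Q -> (not P or U) = True -> True = True
(R iff S) or (Q -> (not P or U)) = False or True = True
Hence Statement 2 is true.

Statement 1 F, Statement 2 T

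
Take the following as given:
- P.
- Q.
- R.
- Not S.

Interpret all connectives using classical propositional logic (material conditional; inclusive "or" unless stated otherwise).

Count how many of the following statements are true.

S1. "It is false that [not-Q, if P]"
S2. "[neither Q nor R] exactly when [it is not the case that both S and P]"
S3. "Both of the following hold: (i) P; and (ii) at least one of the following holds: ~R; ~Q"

S1: Parsed as ¬(P → ¬Q)

¬Q = ¬T = F
P → ¬Q = T → F = F
¬(P → ¬Q) = ¬F = T
Thus S1 is true.

S2: Formalization: (Q ↓ R) ↔ (S ↑ P)

Q ↓ R = T ↓ T = F
S ↑ P = F ↑ T = T
(Q ↓ R) ↔ (S ↑ P) = F ↔ T = F
So S2 is false.

S3: Parsed as P ∧ (¬R ∨ ¬Q)

¬R = ¬T = F
¬Q = ¬T = F
¬R ∨ ¬Q = F ∨ F = F
P ∧ (¬R ∨ ¬Q) = T ∧ F = F
Hence S3 is false.

True statements: 1 (S1).

1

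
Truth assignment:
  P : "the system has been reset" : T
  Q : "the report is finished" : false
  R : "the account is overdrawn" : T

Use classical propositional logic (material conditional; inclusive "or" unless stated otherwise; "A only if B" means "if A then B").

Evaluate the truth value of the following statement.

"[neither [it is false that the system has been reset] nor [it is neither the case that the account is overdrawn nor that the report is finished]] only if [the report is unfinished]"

True

Values: P=True, R=True, Q=False.
This is (not P nor (R nor Q)) -> not Q.

not P = not True = False
R nor Q = True nor False = False
not P nor (R nor Q) = False nor False = True
not Q = not False = True
(not P nor (R nor Q)) -> not Q = True -> True = True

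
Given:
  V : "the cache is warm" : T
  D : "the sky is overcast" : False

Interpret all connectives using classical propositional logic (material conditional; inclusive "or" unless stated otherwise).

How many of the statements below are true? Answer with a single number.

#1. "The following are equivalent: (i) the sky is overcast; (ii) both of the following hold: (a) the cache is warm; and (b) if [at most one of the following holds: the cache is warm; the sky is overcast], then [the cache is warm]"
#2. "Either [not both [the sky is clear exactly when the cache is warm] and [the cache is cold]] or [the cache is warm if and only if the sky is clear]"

1

#1: In symbols: D <-> (V & ((V nand D) -> V))

V nand D = T nand F = T
(V nand D) -> V = T -> T = T
V & ((V nand D) -> V) = T & T = T
D <-> (V & ((V nand D) -> V)) = F <-> T = F
Thus #1 is false.

#2: This is ((~D <-> V) nand ~V) | (V <-> ~D).

~D = ~F = T
~D <-> V = T <-> T = T
~V = ~T = F
(~D <-> V) nand ~V = T nand F = T
~D = ~F = T
V <-> ~D = T <-> T = T
((~D <-> V) nand ~V) | (V <-> ~D) = T | T = T
Thus #2 is true.

Count: 1.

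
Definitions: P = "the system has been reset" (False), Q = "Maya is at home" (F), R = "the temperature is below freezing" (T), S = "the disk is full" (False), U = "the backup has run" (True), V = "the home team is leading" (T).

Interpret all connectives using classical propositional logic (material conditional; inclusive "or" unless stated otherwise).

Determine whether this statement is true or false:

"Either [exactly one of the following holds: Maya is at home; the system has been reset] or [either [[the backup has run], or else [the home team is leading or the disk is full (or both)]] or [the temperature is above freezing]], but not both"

This is (Q xor P) xor ((U or (V or S)) or not R).

Q xor P = False xor False = False
V or S = True or False = True
U or (V or S) = True or True = True
not R = not True = False
(U or (V or S)) or not R = True or False = True
(Q xor P) xor ((U or (V or S)) or not R) = False xor True = True

True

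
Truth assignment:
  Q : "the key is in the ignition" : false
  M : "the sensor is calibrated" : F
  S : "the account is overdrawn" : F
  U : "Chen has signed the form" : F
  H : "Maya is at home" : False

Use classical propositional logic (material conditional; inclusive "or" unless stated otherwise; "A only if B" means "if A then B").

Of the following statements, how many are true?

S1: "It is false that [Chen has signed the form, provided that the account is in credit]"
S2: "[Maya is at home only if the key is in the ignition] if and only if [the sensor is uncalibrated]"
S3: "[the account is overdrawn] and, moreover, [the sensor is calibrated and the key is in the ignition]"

2

S1: Formalization: ~(~S -> U)

~S = ~F = T
~S -> U = T -> F = F
~(~S -> U) = ~F = T
Hence S1 is true.

S2: Parsed as (H -> Q) <-> ~M

H -> Q = F -> F = T
~M = ~F = T
(H -> Q) <-> ~M = T <-> T = T
Thus S2 is true.

S3: In symbols: S & (M & Q)

M & Q = F & F = F
S & (M & Q) = F & F = F
So S3 is false.

2 of the 3 statements are true (S1, S2).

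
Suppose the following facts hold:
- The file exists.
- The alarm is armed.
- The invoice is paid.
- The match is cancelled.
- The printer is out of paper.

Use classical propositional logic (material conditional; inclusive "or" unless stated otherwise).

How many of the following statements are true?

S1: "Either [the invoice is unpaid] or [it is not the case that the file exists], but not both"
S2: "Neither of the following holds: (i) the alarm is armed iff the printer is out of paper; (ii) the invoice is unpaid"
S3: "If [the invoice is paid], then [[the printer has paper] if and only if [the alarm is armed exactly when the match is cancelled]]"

0

Let Q = "the invoice is paid" (True), R = "the file exists" (True), G = "the alarm is armed" (True), K = "the printer has paper" (False), U = "the match is cancelled" (True).

S1: This is not Q xor not R.

not Q = not True = False
not R = not True = False
not Q xor not R = False xor False = False
So S1 is false.

S2: Parsed as (G iff not K) nor not Q

not K = not False = True
G iff not K = True iff True = True
not Q = not True = False
(G iff not K) nor not Q = True nor False = False
So S2 is false.

S3: This is Q -> (K iff (G iff U)).

G iff U = True iff True = True
K iff (G iff U) = False iff True = False
Q -> (K iff (G iff U)) = True -> False = False
So S3 is false.

Count: 0.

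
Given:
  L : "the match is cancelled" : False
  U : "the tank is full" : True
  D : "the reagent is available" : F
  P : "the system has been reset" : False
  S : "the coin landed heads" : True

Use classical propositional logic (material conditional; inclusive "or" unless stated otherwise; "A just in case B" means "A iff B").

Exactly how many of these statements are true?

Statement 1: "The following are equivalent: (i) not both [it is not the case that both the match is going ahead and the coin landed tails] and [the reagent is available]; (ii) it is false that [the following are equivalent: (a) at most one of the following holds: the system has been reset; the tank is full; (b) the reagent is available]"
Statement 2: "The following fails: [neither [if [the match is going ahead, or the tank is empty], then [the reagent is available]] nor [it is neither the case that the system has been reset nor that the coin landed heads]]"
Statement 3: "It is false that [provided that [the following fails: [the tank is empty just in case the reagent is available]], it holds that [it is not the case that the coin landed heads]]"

1

Statement 1: This is ((~L nand ~S) nand D) <-> ~((P nand U) <-> D).

~L = ~F = T
~S = ~T = F
~L nand ~S = T nand F = T
(~L nand ~S) nand D = T nand F = T
P nand U = F nand T = T
(P nand U) <-> D = T <-> F = F
~((P nand U) <-> D) = ~F = T
((~L nand ~S) nand D) <-> ~((P nand U) <-> D) = T <-> T = T
Thus Statement 1 is true.

Statement 2: Parsed as ~(((~L | ~U) -> D) nor (P nor S))

~L = ~F = T
~U = ~T = F
~L | ~U = T | F = T
(~L | ~U) -> D = T -> F = F
P nor S = F nor T = F
((~L | ~U) -> D) nor (P nor S) = F nor F = T
~(((~L | ~U) -> D) nor (P nor S)) = ~T = F
Hence Statement 2 is false.

Statement 3: Formalization: ~(~(~U <-> D) -> ~S)

~U = ~T = F
~U <-> D = F <-> F = T
~(~U <-> D) = ~T = F
~S = ~T = F
~(~U <-> D) -> ~S = F -> F = T
~(~(~U <-> D) -> ~S) = ~T = F
So Statement 3 is false.

Count: 1.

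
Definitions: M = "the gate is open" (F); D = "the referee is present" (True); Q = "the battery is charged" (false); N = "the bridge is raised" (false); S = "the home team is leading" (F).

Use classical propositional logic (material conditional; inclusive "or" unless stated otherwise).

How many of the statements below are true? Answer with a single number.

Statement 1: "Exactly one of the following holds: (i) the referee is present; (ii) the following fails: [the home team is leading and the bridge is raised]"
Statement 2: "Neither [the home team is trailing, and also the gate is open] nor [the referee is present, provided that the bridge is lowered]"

Statement 1: Parsed as D xor ~(S & N)

S & N = F & F = F
~(S & N) = ~F = T
D xor ~(S & N) = T xor T = F
Hence Statement 1 is false.

Statement 2: Parsed as (~S & M) nor (~N -> D)

~S = ~F = T
~S & M = T & F = F
~N = ~F = T
~N -> D = T -> T = T
(~S & M) nor (~N -> D) = F nor T = F
Thus Statement 2 is false.

0 of the 2 statements are true (none).

0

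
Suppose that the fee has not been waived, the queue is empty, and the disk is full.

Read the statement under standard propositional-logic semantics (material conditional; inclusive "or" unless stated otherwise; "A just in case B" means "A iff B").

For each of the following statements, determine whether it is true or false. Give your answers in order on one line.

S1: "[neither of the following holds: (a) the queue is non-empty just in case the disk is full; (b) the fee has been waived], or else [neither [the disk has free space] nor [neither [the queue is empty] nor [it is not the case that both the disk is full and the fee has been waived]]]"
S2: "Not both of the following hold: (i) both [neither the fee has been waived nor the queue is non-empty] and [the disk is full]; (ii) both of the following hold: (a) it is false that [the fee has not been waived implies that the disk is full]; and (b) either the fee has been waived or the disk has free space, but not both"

Let N = "the queue is empty" (T), U = "the disk is full" (T), W = "the fee has been waived" (F).

S1: Parsed as ((¬N ↔ U) ↓ W) ∨ (¬U ↓ (N ↓ (U ↑ W)))

¬N = ¬T = F
¬N ↔ U = F ↔ T = F
(¬N ↔ U) ↓ W = F ↓ F = T
¬U = ¬T = F
U ↑ W = T ↑ F = T
N ↓ (U ↑ W) = T ↓ T = F
¬U ↓ (N ↓ (U ↑ W)) = F ↓ F = T
((¬N ↔ U) ↓ W) ∨ (¬U ↓ (N ↓ (U ↑ W))) = T ∨ T = T
So S1 is true.

S2: Formalization: ((W ↓ ¬N) ∧ U) ↑ (¬(¬W → U) ∧ (W ⊕ ¬U))

¬N = ¬T = F
W ↓ ¬N = F ↓ F = T
(W ↓ ¬N) ∧ U = T ∧ T = T
¬W = ¬F = T
¬W → U = T → T = T
¬(¬W → U) = ¬T = F
¬U = ¬T = F
W ⊕ ¬U = F ⊕ F = F
¬(¬W → U) ∧ (W ⊕ ¬U) = F ∧ F = F
((W ↓ ¬N) ∧ U) ↑ (¬(¬W → U) ∧ (W ⊕ ¬U)) = T ↑ F = T
So S2 is true.

S1 True / S2 True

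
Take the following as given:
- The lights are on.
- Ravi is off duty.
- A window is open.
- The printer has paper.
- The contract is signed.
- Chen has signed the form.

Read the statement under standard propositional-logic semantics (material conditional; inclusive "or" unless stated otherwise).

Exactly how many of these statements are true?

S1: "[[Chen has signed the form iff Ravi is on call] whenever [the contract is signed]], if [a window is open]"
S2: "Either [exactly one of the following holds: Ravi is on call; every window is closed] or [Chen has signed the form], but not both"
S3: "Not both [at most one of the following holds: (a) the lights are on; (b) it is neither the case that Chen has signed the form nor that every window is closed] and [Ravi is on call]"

2

Let R = "a window is open" (True), U = "the contract is signed" (True), V = "Chen has signed the form" (True), Q = "Ravi is on call" (False), P = "the lights are on" (True).

S1: Formalization: R -> (U -> (V iff Q))

V iff Q = True iff False = False
U -> (V iff Q) = True -> False = False
R -> (U -> (V iff Q)) = True -> False = False
Hence S1 is false.

S2: In symbols: (Q xor not R) xor V

not R = not True = False
Q xor not R = False xor False = False
(Q xor not R) xor V = False xor True = True
Thus S2 is true.

S3: Parsed as (P nand (V nor not R)) nand Q

not R = not True = False
V nor not R = True nor False = False
P nand (V nor not R) = True nand False = True
(P nand (V nor not R)) nand Q = True nand False = True
Hence S3 is true.

True statements: 2 (S2, S3).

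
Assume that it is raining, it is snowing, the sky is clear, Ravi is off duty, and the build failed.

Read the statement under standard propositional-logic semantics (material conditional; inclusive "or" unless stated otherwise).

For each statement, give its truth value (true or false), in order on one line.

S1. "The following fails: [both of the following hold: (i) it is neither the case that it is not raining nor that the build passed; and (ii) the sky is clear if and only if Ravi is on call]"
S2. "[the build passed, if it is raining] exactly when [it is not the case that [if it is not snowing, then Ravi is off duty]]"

S1 T, S2 T

Let P = "it is raining" (T), U = "the build passed" (F), R = "the sky is overcast" (F), S = "Ravi is on call" (F), Q = "it is snowing" (T).

S1: Formalization: ~((~P nor U) & (~R <-> S))

~P = ~T = F
~P nor U = F nor F = T
~R = ~F = T
~R <-> S = T <-> F = F
(~P nor U) & (~R <-> S) = T & F = F
~((~P nor U) & (~R <-> S)) = ~F = T
Hence S1 is true.

S2: Formalization: (P -> U) <-> ~(~Q -> ~S)

P -> U = T -> F = F
~Q = ~T = F
~S = ~F = T
~Q -> ~S = F -> T = T
~(~Q -> ~S) = ~T = F
(P -> U) <-> ~(~Q -> ~S) = F <-> F = T
Hence S2 is true.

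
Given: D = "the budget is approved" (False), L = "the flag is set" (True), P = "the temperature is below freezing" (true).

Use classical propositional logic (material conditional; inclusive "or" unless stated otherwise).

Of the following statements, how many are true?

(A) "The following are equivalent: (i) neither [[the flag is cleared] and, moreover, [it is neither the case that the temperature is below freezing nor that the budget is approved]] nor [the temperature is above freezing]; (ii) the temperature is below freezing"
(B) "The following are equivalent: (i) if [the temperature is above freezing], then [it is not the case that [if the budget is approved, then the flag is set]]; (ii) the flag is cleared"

1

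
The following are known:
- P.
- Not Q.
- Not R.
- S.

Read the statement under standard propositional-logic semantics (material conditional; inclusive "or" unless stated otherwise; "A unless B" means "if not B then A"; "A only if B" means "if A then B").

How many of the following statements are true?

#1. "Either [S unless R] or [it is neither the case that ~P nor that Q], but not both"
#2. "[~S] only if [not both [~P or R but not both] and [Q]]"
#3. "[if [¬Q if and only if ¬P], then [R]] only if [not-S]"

#1: In symbols: (S or R) xor (not P nor Q)

S or R = True or False = True
not P = not True = False
not P nor Q = False nor False = True
(S or R) xor (not P nor Q) = True xor True = False
Hence #1 is false.

#2: Formalization: not S -> ((not P xor R) nand Q)

not S = not True = False
not P = not True = False
not P xor R = False xor False = False
(not P xor R) nand Q = False nand False = True
not S -> ((not P xor R) nand Q) = False -> True = True
Hence #2 is true.

#3: This is ((not Q iff not P) -> R) -> not S.

not Q = not False = True
not P = not True = False
not Q iff not P = True iff False = False
(not Q iff not P) -> R = False -> False = True
not S = not True = False
((not Q iff not P) -> R) -> not S = True -> False = False
Thus #3 is false.

True statements: 1.

1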